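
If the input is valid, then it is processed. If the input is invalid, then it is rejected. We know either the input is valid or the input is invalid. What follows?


Constructive dilemma: (P → Q) ∧ (R → S), P ∨ R ⊢ Q ∨ S
Premise 1: the input is valid → it is processed
Premise 2: the input is invalid → it is rejected
Premise 3: the input is valid ∨ the input is invalid
Case 1: Assuming the input is valid, then by Premise 1, it is processed.
Case 2: Assuming the input is invalid, then by Premise 2, it is rejected.
Since one of the input is valid or the input is invalid must hold, we get it is processed or it is rejected.

It is processed or it is rejected.


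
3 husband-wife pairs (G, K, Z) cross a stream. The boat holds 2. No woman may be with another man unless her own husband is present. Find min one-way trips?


Label couples G, K, Z (H = husband, W = wife).
Counting alone: 6 people, the boat carries 2 and someone must bring it back, so each round trip nets at most +1 on the far side until the last crossing → at least 9 trips. The jealousy constraint makes 9 impossible; the shortest valid schedule has 11:
1. WG+WK →  (far: WG,WK; near: HG,HK,HZ,WZ)
2. WG ←       (far: WK; near: HG,HK,HZ,WG,WZ)
3. WG+WZ →  (far: WG,WK,WZ; near: HG,HK,HZ)
4. WG ←       (far: WK,WZ; near: HG,HK,HZ,WG)
5. HK+HZ →  (far: HK,WK,HZ,WZ; near: HG,WG)
6. HK+WK ←  (far: HZ,WZ; near: HG,WG,HK,WK)
7. HG+HK →  (far: HG,HK,HZ,WZ; near: WG,WK)
8. WZ ←       (far: HG,HK,HZ; near: WG,WK,WZ)
9. WG+WK →  (far: HG,WG,HK,WK,HZ; near: WZ)
10. HZ ←      (far: HG,WG,HK,WK; near: HZ,WZ)
11. HZ+WZ → (far: all six; near: empty)
In every state each wife is either with her husband or with no other man.
Minimum trips = 11

11


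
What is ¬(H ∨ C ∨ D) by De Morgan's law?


De Morgan's law: ¬(P ∨ Q ∨ R) ≡ ¬P ∧ ¬Q ∧ ¬R
¬(H ∨ C ∨ D) = ¬H ∧ ¬C ∧ ¬D

¬H ∧ ¬C ∧ ¬D


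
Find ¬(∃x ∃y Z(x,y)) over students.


Original: ∃x ∃y Z(x,y)
Rule: ¬∀→∃, ¬∃→∀, negate predicate.
Negation: ∀x ∀y ¬Z(x,y)

∀x ∀y ¬Z(x,y)


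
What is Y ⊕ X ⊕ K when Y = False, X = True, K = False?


Y = False, X = True, K = False
Step 1: Y ⊕ X = False XOR True = True
Step 2: True ⊕ K = True XOR False = True
XOR is true when an odd number of operands are true.

True


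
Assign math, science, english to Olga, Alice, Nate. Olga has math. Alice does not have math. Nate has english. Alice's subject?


From clues:
  Nate → english
  Olga → math
By elimination, Alice gets the remaining.

science


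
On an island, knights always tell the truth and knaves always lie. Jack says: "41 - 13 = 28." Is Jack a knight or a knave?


Statement: "41 - 13 = 28."
Actual: 41 - 13 = 28
Claimed: 28
Statement is TRUE → Jack tells the truth → Knight

Knight


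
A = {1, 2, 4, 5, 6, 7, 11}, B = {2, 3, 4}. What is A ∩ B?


A = {1, 2, 4, 5, 6, 7, 11}
B = {2, 3, 4}
Operation: intersection
Elements in both: 2, 4

{2, 4}


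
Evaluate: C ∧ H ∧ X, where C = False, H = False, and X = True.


C = False, H = False, X = True
Step 1: C ∧ H = False AND False = False
Step 2: (False) ∧ X = (False) AND True = False
AND is true only when ALL operands are true.

False


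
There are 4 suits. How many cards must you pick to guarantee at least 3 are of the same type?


Pigeonhole: to guarantee k in one of n categories, need (k-1)×n + 1.
k = 3, n = 4
Minimum = (3-1) × 4 + 1 = 2 × 4 + 1

9


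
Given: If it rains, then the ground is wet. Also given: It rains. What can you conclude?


Modus ponens: P → Q, P ⊢ Q
P: it rains
Q: the ground is wet
We have P → Q and P is true.
By modus ponens, Q must be true.

The ground is wet


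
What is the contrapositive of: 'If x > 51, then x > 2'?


Original: If x > 51, then x > 2
Contrapositive: If ¬Q, then ¬P
Negate Q: not (x > 2)
Negate P: not (x > 51)

If not (x > 2), then not (x > 51).


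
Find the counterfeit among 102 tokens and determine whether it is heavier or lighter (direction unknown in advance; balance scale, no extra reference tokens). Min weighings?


Let n = 102. 204 possibilities (n tokens × lighter/heavier); each weighing has 3 outcomes.
Bound for k weighings: say the first weighing puts j tokens on each pan. If it tips, the 2j weighed tokens remain suspects (each with a known direction) and k-1 weighings give 3^(k-1) outcomes; 3^(k-1) is odd, so 2j ≤ 3^(k-1) - 1. If it balances, the n - 2j unweighed tokens remain with direction unknown: 2(n - 2j) ≤ 3^(k-1) - 1 by the same parity argument. Adding, n ≤ (3^(k-1) - 1) + (3^(k-1) - 1)/2 = (3^k - 3)/2, and the classical three-group strategy achieves this (3 tokens in 2 weighings, 12 in 3, 39 in 4, 120 in 5).
So we need the smallest k with (3^k - 3)/2 ≥ 102.
k = 4: (3^4 - 3)/2 = 39 < 102 ✗
k = 5: (3^5 - 3)/2 = 120 ≥ 102 ✓

5


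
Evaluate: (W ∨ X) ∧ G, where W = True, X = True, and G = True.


W = True, X = True, G = True
Step 1: W ∨ X = True OR True = True
Step 2: True ∧ G = True AND True = True
OR is true when at least one operand is true; AND requires both.

True


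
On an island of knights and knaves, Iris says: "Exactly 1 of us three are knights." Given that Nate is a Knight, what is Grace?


Iris claims exactly 1 knights among Iris, Nate, Grace.
Given: Nate is a Knight.

Case 1: Iris is a Knight (tells truth)
  Then exactly 1 of the three are knights.
  Counting Iris, Nate: 2 knight(s) so far. Need -1 more → impossible.
Case 2: Iris is a Knave (lies)
  Then the count is NOT 1.
  If Grace = Knave, count = 1 = 1 → claim would be true, contradicts lie.
  If Grace = Knight, count = 2 ≠ 1 → lie confirmed ✓

Grace is a Knight.

Knight


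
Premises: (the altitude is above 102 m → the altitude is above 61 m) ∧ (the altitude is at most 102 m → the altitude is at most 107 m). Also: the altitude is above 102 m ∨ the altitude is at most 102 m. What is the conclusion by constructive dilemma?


Constructive dilemma: (P → Q) ∧ (R → S), P ∨ R ⊢ Q ∨ S
Premise 1: the altitude is above 102 m → the altitude is above 61 m
Premise 2: the altitude is at most 102 m → the altitude is at most 107 m
Premise 3: the altitude is above 102 m ∨ the altitude is at most 102 m
Case 1: Assuming the altitude is above 102 m, then by Premise 1, the altitude is above 61 m.
Case 2: Assuming the altitude is at most 102 m, then by Premise 2, the altitude is at most 107 m.
Since one of the altitude is above 102 m or the altitude is at most 102 m must hold, we get the altitude is above 61 m or the altitude is at most 107 m.

The altitude is above 61 m or the altitude is at most 107 m.


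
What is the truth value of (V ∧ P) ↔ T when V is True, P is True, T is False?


V = True, P = True, T = False
Step 1: V ∧ P = True AND True = True
Step 2: (True) ↔ T: true when both sides have same truth value.
Result: True ↔ False = False

False


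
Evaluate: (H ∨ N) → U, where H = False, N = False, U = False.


H = False, N = False, U = False
Step 1: H ∨ N = False OR False = False
Step 2: (False) → U: false only when antecedent=True and U=False.
Result: True

True


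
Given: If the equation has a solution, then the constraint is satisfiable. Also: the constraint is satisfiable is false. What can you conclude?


Modus tollens: P → Q, ¬Q ⊢ ¬P
P: the equation has a solution
Q: the constraint is satisfiable
We have P → Q and Q is false.
By modus tollens, P must be false.

It is not the case that the equation has a solution


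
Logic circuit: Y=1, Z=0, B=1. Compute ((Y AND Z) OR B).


Y AND Z = 1&0 = 0
0 OR 1 = 1

1


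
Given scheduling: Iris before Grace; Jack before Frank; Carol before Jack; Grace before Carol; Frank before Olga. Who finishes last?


Constraints: Iris before Grace; Jack before Frank; Carol before Jack; Grace before Carol; Frank before Olga
The last task can have nothing scheduled after it, so it must never appear on the left of a 'before'.
Tasks appearing before some other task: Iris, Jack, Carol, Grace, Frank.
The only task not in that list is Olga → it is last.

Olga


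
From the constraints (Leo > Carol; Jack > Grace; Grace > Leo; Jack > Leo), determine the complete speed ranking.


Constraints: Leo > Carol; Jack > Grace; Grace > Leo; Jack > Leo
Method: at each step, the next-highest is the one remaining person who never appears on the smaller side of a constraint between remaining people.
  Step 1: remaining {Leo, Jack, Grace, Carol}; on the smaller side: {Leo, Grace, Carol} → Jack is next (Jack > Grace; Jack > Leo).
  Step 2: remaining {Leo, Grace, Carol}; on the smaller side: {Leo, Carol} → Grace is next (Grace > Leo).
  Step 3: remaining {Leo, Carol}; on the smaller side: {Carol} → Leo is next (Leo > Carol).
  Step 4: only Carol remains → lowest.
Final ranking (highest to lowest):

Jack > Grace > Leo > Carol


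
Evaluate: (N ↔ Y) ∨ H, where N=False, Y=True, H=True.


N = False, Y = True, H = True
Expression: (N ↔ Y) ∨ H
Step 1: N ↔ Y = (False iff True) (true when values match) = False
Step 2: (False) ∨ H = False OR True = True

True


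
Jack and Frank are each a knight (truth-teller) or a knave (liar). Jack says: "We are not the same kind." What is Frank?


Jack says: "We are not the same kind."
Case 1: Jack is a Knight (truth-teller)
  Statement is true → they ARE different → Frank is a Knave
Case 2: Jack is a Knave (liar)
  Statement is false → they are NOT different → Frank is a Knave
In both cases, Frank is a Knave.

Knave


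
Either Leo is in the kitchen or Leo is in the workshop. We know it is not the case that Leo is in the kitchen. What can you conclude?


Disjunctive syllogism: P ∨ Q, ¬P ⊢ Q
Disjunction: Leo is in the kitchen ∨ Leo is in the workshop
We know it is not the case that Leo is in the kitchen.
By disjunctive syllogism, the other disjunct must be true.

Leo is in the workshop


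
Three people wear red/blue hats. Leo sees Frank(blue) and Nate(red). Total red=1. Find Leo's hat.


Total red = 1, seen red = 1
Own red = 1 - 1 = 0
Leo's hat is blue.

blue


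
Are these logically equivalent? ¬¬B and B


Expression 1: ¬¬B
Expression 2: B
Truth table (B | Expr1 Expr2):
  T |   T     T
  F |   F     F
All 2 rows agree, so the expressions are logically equivalent.

Yes


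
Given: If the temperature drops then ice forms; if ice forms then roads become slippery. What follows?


Hypothetical syllogism: P → Q, Q → R ⊢ P → R
Premise 1: the temperature drops → ice forms
Premise 2: ice forms → roads become slippery
Chain the implications: the middle term (ice forms) links the two.
Conclusion: If the temperature drops, then roads become slippery.

If the temperature drops, then roads become slippery.


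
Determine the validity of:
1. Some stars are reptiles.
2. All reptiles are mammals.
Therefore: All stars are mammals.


Premise 1: Some stars are reptiles.
Premise 2: All reptiles are mammals.
Conclusion: All stars are mammals.
Fallacy: illicit minor. The minor term (stars) is distributed in the conclusion ('All stars ...') but undistributed in its premise ('Some stars are reptiles' doesn't cover all stars).
Only 'Some stars are mammals' follows, not 'All'.

Invalid


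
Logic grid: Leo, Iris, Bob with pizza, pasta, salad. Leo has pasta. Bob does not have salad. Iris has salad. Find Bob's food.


From clues:
  Iris → salad
  Leo → pasta
By elimination, Bob gets the remaining.

pizza


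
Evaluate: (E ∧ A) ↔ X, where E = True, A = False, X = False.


E = True, A = False, X = False
Step 1: E ∧ A = True AND False = False
Step 2: (False) ↔ X: true when both sides have same truth value.
Result: False ↔ False = True

True


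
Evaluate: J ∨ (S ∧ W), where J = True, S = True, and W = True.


J = True, S = True, W = True
Step 1: S ∧ W = True AND True = True
Step 2: J ∨ True = True OR True = True
AND evaluated first (higher precedence); then OR applied.

True


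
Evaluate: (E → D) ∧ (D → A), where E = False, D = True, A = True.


E = False, D = True, A = True
Step 1: E → D is false only when E=True and D=False. Result: True
Step 2: D → A is false only when D=True and A=False. Result: True
Step 3: True ∧ True = True

True


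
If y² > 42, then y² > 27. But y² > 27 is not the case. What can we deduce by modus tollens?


Modus tollens: P → Q, ¬Q ⊢ ¬P
P: y² > 42
Q: y² > 27
We have P → Q and Q is false.
By modus tollens, P must be false.

It is not the case that y² > 42


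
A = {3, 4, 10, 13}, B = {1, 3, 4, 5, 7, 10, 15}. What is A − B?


A = {3, 4, 10, 13}
B = {1, 3, 4, 5, 7, 10, 15}
Operation: difference A − B
In A but not B: 13

{13}


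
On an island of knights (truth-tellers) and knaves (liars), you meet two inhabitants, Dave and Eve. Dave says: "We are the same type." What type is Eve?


Dave says: "We are the same type."
Case 1: Dave is a Knight (truth-teller)
  Statement is true → they ARE the same → Eve is also a Knight
Case 2: Dave is a Knave (liar)
  Statement is false → they are NOT the same → Eve is a Knight
In both cases, Eve is a Knight.

Knight


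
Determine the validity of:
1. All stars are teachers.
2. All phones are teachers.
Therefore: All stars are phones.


Premise 1: All stars are teachers.
Premise 2: All phones are teachers.
Conclusion: All stars are phones.
Fallacy: undistributed middle. teachers is predicate in both.
Counterexample: stars and phones could be disjoint subsets of teachers.

Invalid


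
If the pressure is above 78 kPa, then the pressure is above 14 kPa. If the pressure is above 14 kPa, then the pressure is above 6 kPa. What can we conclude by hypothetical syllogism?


Hypothetical syllogism: P → Q, Q → R ⊢ P → R
Premise 1: the pressure is above 78 kPa → the pressure is above 14 kPa
Premise 2: the pressure is above 14 kPa → the pressure is above 6 kPa
Chain the implications: the middle term (the pressure is above 14 kPa) links the two.
Conclusion: If the pressure is above 78 kPa, then the pressure is above 6 kPa.

If the pressure is above 78 kPa, then the pressure is above 6 kPa.


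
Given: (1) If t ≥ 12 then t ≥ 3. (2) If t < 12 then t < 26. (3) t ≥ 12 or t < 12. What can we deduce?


Constructive dilemma: (P → Q) ∧ (R → S), P ∨ R ⊢ Q ∨ S
Premise 1: t ≥ 12 → t ≥ 3
Premise 2: t < 12 → t < 26
Premise 3: t ≥ 12 ∨ t < 12
Case 1: Assuming t ≥ 12, then by Premise 1, t ≥ 3.
Case 2: Assuming t < 12, then by Premise 2, t < 26.
Since one of t ≥ 12 or t < 12 must hold, we get t ≥ 3 or t < 26.

t ≥ 3 or t < 26.


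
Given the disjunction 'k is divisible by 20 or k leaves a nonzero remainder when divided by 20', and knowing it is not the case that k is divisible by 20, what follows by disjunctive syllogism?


Disjunctive syllogism: P ∨ Q, ¬P ⊢ Q
Disjunction: k is divisible by 20 ∨ k leaves a nonzero remainder when divided by 20
We know it is not the case that k is divisible by 20.
By disjunctive syllogism, the other disjunct must be true.

k leaves a nonzero remainder when divided by 20


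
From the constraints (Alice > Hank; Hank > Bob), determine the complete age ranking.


Constraints: Alice > Hank; Hank > Bob
Method: at each step, the next-highest is the one remaining person who never appears on the smaller side of a constraint between remaining people.
  Step 1: remaining {Alice, Hank, Bob}; on the smaller side: {Hank, Bob} → Alice is next (Alice > Hank).
  Step 2: remaining {Hank, Bob}; on the smaller side: {Bob} → Hank is next (Hank > Bob).
  Step 3: only Bob remains → lowest.
Final ranking (highest to lowest):

Alice > Hank > Bob


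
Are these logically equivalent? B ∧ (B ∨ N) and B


Expression 1: B ∧ (B ∨ N)
Expression 2: B
Truth table (B N | Expr1 Expr2):
  T T |   T     T
  T F |   T     T
  F T |   F     F
  F F |   F     F
All 4 rows agree, so the expressions are logically equivalent.

Yes


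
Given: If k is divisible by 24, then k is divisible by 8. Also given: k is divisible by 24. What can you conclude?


Modus ponens: P → Q, P ⊢ Q
P: k is divisible by 24
Q: k is divisible by 8
We have P → Q and P is true.
By modus ponens, Q must be true.

k is divisible by 8


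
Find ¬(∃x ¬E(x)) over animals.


Original: ∃x ¬E(x)
Rule: ¬∀→∃, ¬∃→∀, negate predicate.
Negation: ∀x E(x)

∀x E(x)


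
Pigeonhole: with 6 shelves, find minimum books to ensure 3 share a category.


Pigeonhole: to guarantee k in one of n categories, need (k-1)×n + 1.
k = 3, n = 6
Minimum = (3-1) × 6 + 1 = 2 × 6 + 1

13


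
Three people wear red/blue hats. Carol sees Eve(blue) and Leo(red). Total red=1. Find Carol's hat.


Total red = 1, seen red = 1
Own red = 1 - 1 = 0
Carol's hat is blue.

blue


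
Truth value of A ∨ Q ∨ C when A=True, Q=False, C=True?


A = True, Q = False, C = True
Expression: A ∨ Q ∨ C
Step 1: A ∨ Q = True OR False = True
Step 2: (True) ∨ C = True OR True = True

True


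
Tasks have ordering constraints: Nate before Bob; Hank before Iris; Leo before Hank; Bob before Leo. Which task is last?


Constraints: Nate before Bob; Hank before Iris; Leo before Hank; Bob before Leo
The last task can have nothing scheduled after it, so it must never appear on the left of a 'before'.
Tasks appearing before some other task: Nate, Hank, Leo, Bob.
The only task not in that list is Iris → it is last.

Iris


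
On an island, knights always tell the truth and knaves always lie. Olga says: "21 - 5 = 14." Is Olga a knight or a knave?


Statement: "21 - 5 = 14."
Actual: 21 - 5 = 16
Claimed: 14
Statement is FALSE → Olga lies → Knave

Knave


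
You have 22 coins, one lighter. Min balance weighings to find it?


Each weighing has 3 outcomes (left heavy / balance / right heavy), so k weighings distinguish at most 3^k cases; splitting into three near-equal groups achieves this.
Need 3^k ≥ 22: 3^2 = 9 < 22 ≤ 3^3 = 27
k = ⌈log₃(22)⌉ = 3

3


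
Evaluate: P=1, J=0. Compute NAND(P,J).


P AND J = 0
NOT(0) = 1

1


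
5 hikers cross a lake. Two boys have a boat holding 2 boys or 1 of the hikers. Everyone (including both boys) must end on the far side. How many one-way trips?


Per crossing of one of the hikers: boys→, one←, one of the hikers→, one← = 4 trips
5 × 4 = 20, + 1 final boys→ = 21
Minimum trips = 21

21


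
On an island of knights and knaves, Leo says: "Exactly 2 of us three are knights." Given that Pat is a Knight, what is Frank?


Leo claims exactly 2 knights among Leo, Pat, Frank.
Given: Pat is a Knight.

Case 1: Leo is a Knight (tells truth)
  Then exactly 2 of the three are knights.
  Counting Leo, Pat: 2 knight(s) so far. Need 0 more → Frank = Knave.
Case 2: Leo is a Knave (lies)
  Then the count is NOT 2.
  If Frank = Knight, count = 2 = 2 → claim would be true, contradicts lie.
  If Frank = Knave, count = 1 ≠ 2 → lie confirmed ✓

Frank is a Knave.

Knave


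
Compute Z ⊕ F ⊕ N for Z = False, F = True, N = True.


Z = False, F = True, N = True
Step 1: Z ⊕ F = False XOR True = True
Step 2: True ⊕ N = True XOR True = False
XOR is true when an odd number of operands are true.

False


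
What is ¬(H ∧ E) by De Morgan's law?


De Morgan's law: ¬(P ∧ Q) ≡ ¬P ∨ ¬Q
¬(H ∧ E) = ¬H ∨ ¬E

¬H ∨ ¬E


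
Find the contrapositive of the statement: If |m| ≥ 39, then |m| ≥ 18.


Original: If |m| ≥ 39, then |m| ≥ 18
Contrapositive: If ¬Q, then ¬P
Negate Q: not (|m| ≥ 18)
Negate P: not (|m| ≥ 39)

If not (|m| ≥ 18), then not (|m| ≥ 39).


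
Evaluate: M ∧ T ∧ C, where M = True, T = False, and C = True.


M = True, T = False, C = True
Step 1: M ∧ T = True AND False = False
Step 2: (False) ∧ C = (False) AND True = False
AND is true only when ALL operands are true.

False


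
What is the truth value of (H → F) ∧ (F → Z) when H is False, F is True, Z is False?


H = False, F = True, Z = False
Step 1: H → F is false only when H=True and F=False. Result: True
Step 2: F → Z is false only when F=True and Z=False. Result: False
Step 3: True ∧ False = False

False


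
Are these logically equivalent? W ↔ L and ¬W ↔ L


Expression 1: W ↔ L
Expression 2: ¬W ↔ L
Truth table (W L | Expr1 Expr2):
  T T |   T     F   ← differ
  T F |   F     T   ← differ
  F T |   F     T   ← differ
  F F |   T     F   ← differ
Counterexample: W=T, L=T gives Expr1 = T but Expr2 = F, so the expressions are NOT logically equivalent.

No


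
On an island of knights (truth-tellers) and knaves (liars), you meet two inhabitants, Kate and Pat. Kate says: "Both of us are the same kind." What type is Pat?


Kate says: "Both of us are the same kind."
Case 1: Kate is a Knight (truth-teller)
  Statement is true → they ARE the same → Pat is also a Knight
Case 2: Kate is a Knave (liar)
  Statement is false → they are NOT the same → Pat is a Knight
In both cases, Pat is a Knight.

Knight


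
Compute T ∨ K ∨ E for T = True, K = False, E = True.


T = True, K = False, E = True
Step 1: T ∨ K = True OR False = True
Step 2: True ∨ E = True OR True = True
OR is true when at least one operand is true.

True


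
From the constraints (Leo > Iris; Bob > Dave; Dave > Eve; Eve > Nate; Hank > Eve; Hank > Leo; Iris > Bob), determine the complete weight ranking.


Constraints: Leo > Iris; Bob > Dave; Dave > Eve; Eve > Nate; Hank > Eve; Hank > Leo; Iris > Bob
Method: at each step, the next-highest is the one remaining person who never appears on the smaller side of a constraint between remaining people.
  Step 1: remaining {Bob, Hank, Dave, Iris, Nate, Leo, Eve}; on the smaller side: {Bob, Dave, Iris, Nate, Leo, Eve} → Hank is next (Hank > Eve; Hank > Leo).
  Step 2: remaining {Bob, Dave, Iris, Nate, Leo, Eve}; on the smaller side: {Bob, Dave, Iris, Nate, Eve} → Leo is next (Leo > Iris).
  Step 3: remaining {Bob, Dave, Iris, Nate, Eve}; on the smaller side: {Bob, Dave, Nate, Eve} → Iris is next (Iris > Bob).
  Step 4: remaining {Bob, Dave, Nate, Eve}; on the smaller side: {Dave, Nate, Eve} → Bob is next (Bob > Dave).
  Step 5: remaining {Dave, Nate, Eve}; on the smaller side: {Nate, Eve} → Dave is next (Dave > Eve).
  Step 6: remaining {Nate, Eve}; on the smaller side: {Nate} → Eve is next (Eve > Nate).
  Step 7: only Nate remains → lowest.
Final ranking (highest to lowest):

Hank > Leo > Iris > Bob > Dave > Eve > Nate


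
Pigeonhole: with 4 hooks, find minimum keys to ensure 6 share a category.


Pigeonhole: to guarantee k in one of n categories, need (k-1)×n + 1.
k = 6, n = 4
Minimum = (6-1) × 4 + 1 = 5 × 4 + 1

21


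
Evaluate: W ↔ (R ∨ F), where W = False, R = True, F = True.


W = False, R = True, F = True
Step 1: R ∨ F = True OR True = True
Step 2: W ↔ (True): true when both sides have same truth value.
Result: False ↔ True = False

False


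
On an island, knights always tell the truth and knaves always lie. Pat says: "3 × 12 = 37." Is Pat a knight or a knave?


Statement: "3 × 12 = 37."
Actual: 3 × 12 = 36
Claimed: 37
Statement is FALSE → Pat lies → Knave

Knave


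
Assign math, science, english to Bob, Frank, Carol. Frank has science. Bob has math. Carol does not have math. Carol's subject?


From clues:
  Frank → science
  Bob → math
By elimination, Carol gets the remaining.

english


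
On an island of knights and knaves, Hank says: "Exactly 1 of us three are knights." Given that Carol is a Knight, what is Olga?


Hank claims exactly 1 knights among Hank, Carol, Olga.
Given: Carol is a Knight.

Case 1: Hank is a Knight (tells truth)
  Then exactly 1 of the three are knights.
  Counting Hank, Carol: 2 knight(s) so far. Need -1 more → impossible.
Case 2: Hank is a Knave (lies)
  Then the count is NOT 1.
  If Olga = Knave, count = 1 = 1 → claim would be true, contradicts lie.
  If Olga = Knight, count = 2 ≠ 1 → lie confirmed ✓

Olga is a Knight.

Knight


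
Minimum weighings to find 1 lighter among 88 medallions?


Each weighing has 3 outcomes (left heavy / balance / right heavy), so k weighings distinguish at most 3^k cases; splitting into three near-equal groups achieves this.
Need 3^k ≥ 88: 3^4 = 81 < 88 ≤ 3^5 = 243
k = ⌈log₃(88)⌉ = 5

5


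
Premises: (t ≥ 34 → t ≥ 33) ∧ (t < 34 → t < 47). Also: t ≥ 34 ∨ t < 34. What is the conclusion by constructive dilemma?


Constructive dilemma: (P → Q) ∧ (R → S), P ∨ R ⊢ Q ∨ S
Premise 1: t ≥ 34 → t ≥ 33
Premise 2: t < 34 → t < 47
Premise 3: t ≥ 34 ∨ t < 34
Case 1: Assuming t ≥ 34, then by Premise 1, t ≥ 33.
Case 2: Assuming t < 34, then by Premise 2, t < 47.
Since one of t ≥ 34 or t < 34 must hold, we get t ≥ 33 or t < 47.

t ≥ 33 or t < 47.


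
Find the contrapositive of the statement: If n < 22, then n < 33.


Original: If n < 22, then n < 33
Contrapositive: If ¬Q, then ¬P
Negate Q: not (n < 33)
Negate P: not (n < 22)

If not (n < 33), then not (n < 22).


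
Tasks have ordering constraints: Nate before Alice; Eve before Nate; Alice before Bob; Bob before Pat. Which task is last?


Constraints: Nate before Alice; Eve before Nate; Alice before Bob; Bob before Pat
The last task can have nothing scheduled after it, so it must never appear on the left of a 'before'.
Tasks appearing before some other task: Nate, Eve, Alice, Bob.
The only task not in that list is Pat → it is last.

Pat


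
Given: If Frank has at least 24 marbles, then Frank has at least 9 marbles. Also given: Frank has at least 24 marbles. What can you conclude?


Modus ponens: P → Q, P ⊢ Q
P: Frank has at least 24 marbles
Q: Frank has at least 9 marbles
We have P → Q and P is true.
By modus ponens, Q must be true.

Frank has at least 9 marbles


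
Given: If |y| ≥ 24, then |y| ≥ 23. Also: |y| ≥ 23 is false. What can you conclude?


Modus tollens: P → Q, ¬Q ⊢ ¬P
P: |y| ≥ 24
Q: |y| ≥ 23
We have P → Q and Q is false.
By modus tollens, P must be false.

It is not the case that |y| ≥ 24


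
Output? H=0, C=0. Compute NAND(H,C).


H AND C = 0
NOT(0) = 1

1


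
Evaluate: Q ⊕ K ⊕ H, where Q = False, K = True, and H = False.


Q = False, K = True, H = False
Step 1: Q ⊕ K = False XOR True = True
Step 2: True ⊕ H = True XOR False = True
XOR is true when an odd number of operands are true.

True


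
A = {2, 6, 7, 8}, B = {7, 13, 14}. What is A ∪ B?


A = {2, 6, 7, 8}
B = {7, 13, 14}
Operation: union
All elements combined: 2, 6, 7, 8, 13, 14

{2, 6, 7, 8, 13, 14}


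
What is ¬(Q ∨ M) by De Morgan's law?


De Morgan's law: ¬(P ∨ Q) ≡ ¬P ∧ ¬Q
¬(Q ∨ M) = ¬Q ∧ ¬M

¬Q ∧ ¬M


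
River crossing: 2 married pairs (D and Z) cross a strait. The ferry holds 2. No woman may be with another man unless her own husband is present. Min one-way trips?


Label couples D and Z.
1. WD+WZ → (far: WD,WZ; near: HD,HZ)
2. WD ←   (far: WZ; near: HD,HZ,WD)
3. HD+HZ → (far: HD,HZ,WZ; near: WD)
4. HD ←   (far: HZ,WZ; near: HD,WD)  — HD returns, since WD is alone on near bank
5. HD+WD → (far: all four; near: empty)
Every state respects the constraint.
Minimum trips = 5

5


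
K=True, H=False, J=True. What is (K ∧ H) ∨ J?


K = True, H = False, J = True
Expression: (K ∧ H) ∨ J
Step 1: K ∧ H = True AND False = False
Step 2: (False) ∨ J = False OR True = True

True


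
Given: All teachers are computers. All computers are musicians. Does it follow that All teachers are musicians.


Premise 1: All teachers are computers.
Premise 2: All computers are musicians.
Conclusion: All teachers are musicians.
Barbara syllogism (AAA-1): All A are B, All B are C → All A are C.
Middle term (computers) distributed in premise 2.

Valid


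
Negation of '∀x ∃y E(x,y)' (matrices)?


Original: ∀x ∃y E(x,y)
Rule: ¬∀→∃, ¬∃→∀, negate predicate.
Negation: ∃x ∀y ¬E(x,y)

∃x ∀y ¬E(x,y)


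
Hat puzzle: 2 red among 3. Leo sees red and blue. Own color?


Total red = 2, seen red = 1
Own red = 2 - 1 = 1
Leo's hat is red.

red


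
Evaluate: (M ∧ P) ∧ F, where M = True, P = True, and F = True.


M = True, P = True, F = True
Step 1: M ∧ P = True AND True = True
Step 2: True ∧ F = True AND True = True
AND is true only when ALL operands are true.

True


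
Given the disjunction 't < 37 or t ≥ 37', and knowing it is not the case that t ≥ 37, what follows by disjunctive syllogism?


Disjunctive syllogism: P ∨ Q, ¬P ⊢ Q
Disjunction: t < 37 ∨ t ≥ 37
We know it is not the case that t ≥ 37.
By disjunctive syllogism, the other disjunct must be true.

t < 37


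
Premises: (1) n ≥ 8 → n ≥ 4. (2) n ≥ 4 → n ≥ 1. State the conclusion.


Hypothetical syllogism: P → Q, Q → R ⊢ P → R
Premise 1: n ≥ 8 → n ≥ 4
Premise 2: n ≥ 4 → n ≥ 1
Chain the implications: the middle term (n ≥ 4) links the two.
Conclusion: If n ≥ 8, then n ≥ 1.

If n ≥ 8, then n ≥ 1.


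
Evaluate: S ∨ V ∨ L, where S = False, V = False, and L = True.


S = False, V = False, L = True
Step 1: S ∨ V = False OR False = False
Step 2: False ∨ L = False OR True = True
OR is true when at least one operand is true.

True


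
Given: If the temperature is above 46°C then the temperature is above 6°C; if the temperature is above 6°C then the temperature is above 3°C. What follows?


Hypothetical syllogism: P → Q, Q → R ⊢ P → R
Premise 1: the temperature is above 46°C → the temperature is above 6°C
Premise 2: the temperature is above 6°C → the temperature is above 3°C
Chain the implications: the middle term (the temperature is above 6°C) links the two.
Conclusion: If the temperature is above 46°C, then the temperature is above 3°C.

If the temperature is above 46°C, then the temperature is above 3°C.


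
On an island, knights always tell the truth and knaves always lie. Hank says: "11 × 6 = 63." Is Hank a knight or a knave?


Statement: "11 × 6 = 63."
Actual: 11 × 6 = 66
Claimed: 63
Statement is FALSE → Hank lies → Knave

Knave


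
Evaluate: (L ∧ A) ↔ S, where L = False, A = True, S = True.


L = False, A = True, S = True
Step 1: L ∧ A = False AND True = False
Step 2: (False) ↔ S: true when both sides have same truth value.
Result: False ↔ True = False

False


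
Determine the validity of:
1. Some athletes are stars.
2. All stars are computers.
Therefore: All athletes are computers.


Premise 1: Some athletes are stars.
Premise 2: All stars are computers.
Conclusion: All athletes are computers.
Fallacy: illicit minor. The minor term (athletes) is distributed in the conclusion ('All athletes ...') but undistributed in its premise ('Some athletes are stars' doesn't cover all athletes).
Only 'Some athletes are computers' follows, not 'All'.

Invalid


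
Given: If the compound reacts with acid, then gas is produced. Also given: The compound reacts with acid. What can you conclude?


Modus ponens: P → Q, P ⊢ Q
P: the compound reacts with acid
Q: gas is produced
We have P → Q and P is true.
By modus ponens, Q must be true.

Gas is produced


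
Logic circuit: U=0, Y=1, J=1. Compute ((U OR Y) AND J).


U OR Y = 0|1 = 1
1 AND 1 = 1

1


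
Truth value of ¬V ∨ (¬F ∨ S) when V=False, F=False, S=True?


V = False, F = False, S = True
Expression: ¬V ∨ (¬F ∨ S)
Step 1: ¬F = NOT False = True
Step 2: ¬F ∨ S = True OR True = True
Step 3: ¬V = NOT False = True
Step 4: (True) ∨ (True) = True OR True = True

True


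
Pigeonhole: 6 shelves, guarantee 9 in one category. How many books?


Pigeonhole: to guarantee k in one of n categories, need (k-1)×n + 1.
k = 9, n = 6
Minimum = (9-1) × 6 + 1 = 8 × 6 + 1

49


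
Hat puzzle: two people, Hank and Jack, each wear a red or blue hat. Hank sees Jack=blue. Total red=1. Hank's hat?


Total red = 1, Jack = blue
Red accounted for: 0
Remaining for Hank: 1
Hank's hat is red.

red


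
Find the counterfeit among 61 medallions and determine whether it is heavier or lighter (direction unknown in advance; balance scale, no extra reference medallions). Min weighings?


Let n = 61. 122 possibilities (n medallions × lighter/heavier); each weighing has 3 outcomes.
Bound for k weighings: say the first weighing puts j medallions on each pan. If it tips, the 2j weighed medallions remain suspects (each with a known direction) and k-1 weighings give 3^(k-1) outcomes; 3^(k-1) is odd, so 2j ≤ 3^(k-1) - 1. If it balances, the n - 2j unweighed medallions remain with direction unknown: 2(n - 2j) ≤ 3^(k-1) - 1 by the same parity argument. Adding, n ≤ (3^(k-1) - 1) + (3^(k-1) - 1)/2 = (3^k - 3)/2, and the classical three-group strategy achieves this (3 medallions in 2 weighings, 12 in 3, 39 in 4, 120 in 5).
So we need the smallest k with (3^k - 3)/2 ≥ 61.
k = 4: (3^4 - 3)/2 = 39 < 61 ✗
k = 5: (3^5 - 3)/2 = 120 ≥ 61 ✓

5


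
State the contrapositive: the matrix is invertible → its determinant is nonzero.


Original: If the matrix is invertible, then its determinant is nonzero
Contrapositive: If ¬Q, then ¬P
Negate Q: not (its determinant is nonzero)
Negate P: not (the matrix is invertible)

If not (its determinant is nonzero), then not (the matrix is invertible).


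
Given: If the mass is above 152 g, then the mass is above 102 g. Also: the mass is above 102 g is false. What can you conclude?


Modus tollens: P → Q, ¬Q ⊢ ¬P
P: the mass is above 152 g
Q: the mass is above 102 g
We have P → Q and Q is false.
By modus tollens, P must be false.

It is not the case that the mass is above 152 g


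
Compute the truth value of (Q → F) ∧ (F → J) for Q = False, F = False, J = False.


Q = False, F = False, J = False
Step 1: Q → F is false only when Q=True and F=False. Result: True
Step 2: F → J is false only when F=True and J=False. Result: True
Step 3: True ∧ True = True

True


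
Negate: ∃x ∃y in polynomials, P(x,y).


Original: ∃x ∃y P(x,y)
Rule: ¬∀→∃, ¬∃→∀, negate predicate.
Negation: ∀x ∀y ¬P(x,y)

∀x ∀y ¬P(x,y)


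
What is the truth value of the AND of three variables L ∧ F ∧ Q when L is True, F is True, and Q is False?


L = True, F = True, Q = False
Step 1: L ∧ F = True AND True = True
Step 2: (True) ∧ Q = (True) AND False = False
AND is true only when ALL operands are true.

False


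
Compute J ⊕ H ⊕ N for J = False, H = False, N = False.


J = False, H = False, N = False
Step 1: J ⊕ H = False XOR False = False
Step 2: False ⊕ N = False XOR False = False
XOR is true when an odd number of operands are true.

False


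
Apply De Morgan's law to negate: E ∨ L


De Morgan's law: ¬(P ∨ Q) ≡ ¬P ∧ ¬Q
¬(E ∨ L) = ¬E ∧ ¬L

¬E ∧ ¬L


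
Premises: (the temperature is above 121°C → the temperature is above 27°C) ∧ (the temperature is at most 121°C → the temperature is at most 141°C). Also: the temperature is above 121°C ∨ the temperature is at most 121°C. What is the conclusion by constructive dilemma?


Constructive dilemma: (P → Q) ∧ (R → S), P ∨ R ⊢ Q ∨ S
Premise 1: the temperature is above 121°C → the temperature is above 27°C
Premise 2: the temperature is at most 121°C → the temperature is at most 141°C
Premise 3: the temperature is above 121°C ∨ the temperature is at most 121°C
Case 1: Assuming the temperature is above 121°C, then by Premise 1, the temperature is above 27°C.
Case 2: Assuming the temperature is at most 121°C, then by Premise 2, the temperature is at most 141°C.
Since one of the temperature is above 121°C or the temperature is at most 121°C must hold, we get the temperature is above 27°C or the temperature is at most 141°C.

The temperature is above 27°C or the temperature is at most 141°C.


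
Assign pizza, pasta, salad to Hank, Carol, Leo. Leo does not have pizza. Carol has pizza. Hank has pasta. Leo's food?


From clues:
  Carol → pizza
  Hank → pasta
By elimination, Leo gets the remaining.

salad


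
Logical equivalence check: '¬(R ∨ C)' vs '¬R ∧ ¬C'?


Expression 1: ¬(R ∨ C)
Expression 2: ¬R ∧ ¬C
Truth table (R C | Expr1 Expr2):
  T T |   F     F
  T F |   F     F
  F T |   F     F
  F F |   T     T
All 4 rows agree, so the expressions are logically equivalent.

Yes


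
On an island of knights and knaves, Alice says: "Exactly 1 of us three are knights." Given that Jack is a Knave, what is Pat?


Alice claims exactly 1 knights among Alice, Jack, Pat.
Given: Jack is a Knave.

Case 1: Alice is a Knight (tells truth)
  Then exactly 1 of the three are knights.
  Counting Alice, Jack: 1 knight(s) so far. Need 0 more → Pat = Knave.
Case 2: Alice is a Knave (lies)
  Then the count is NOT 1.
  If Pat = Knight, count = 1 = 1 → claim would be true, contradicts lie.
  If Pat = Knave, count = 0 ≠ 1 → lie confirmed ✓

Pat is a Knave.

Knave


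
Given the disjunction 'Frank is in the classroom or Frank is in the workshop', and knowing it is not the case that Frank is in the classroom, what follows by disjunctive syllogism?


Disjunctive syllogism: P ∨ Q, ¬P ⊢ Q
Disjunction: Frank is in the classroom ∨ Frank is in the workshop
We know it is not the case that Frank is in the classroom.
By disjunctive syllogism, the other disjunct must be true.

Frank is in the workshop


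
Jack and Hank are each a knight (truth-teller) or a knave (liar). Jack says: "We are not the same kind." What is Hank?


Jack says: "We are not the same kind."
Case 1: Jack is a Knight (truth-teller)
  Statement is true → they ARE different → Hank is a Knave
Case 2: Jack is a Knave (liar)
  Statement is false → they are NOT different → Hank is a Knave
In both cases, Hank is a Knave.

Knave


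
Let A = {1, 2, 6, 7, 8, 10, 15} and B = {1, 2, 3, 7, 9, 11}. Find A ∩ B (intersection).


A = {1, 2, 6, 7, 8, 10, 15}
B = {1, 2, 3, 7, 9, 11}
Operation: intersection
Elements in both: 1, 2, 7

{1, 2, 7}


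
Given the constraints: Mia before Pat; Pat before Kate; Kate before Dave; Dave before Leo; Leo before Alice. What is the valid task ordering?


Constraints: Mia before Pat; Pat before Kate; Kate before Dave; Dave before Leo; Leo before Alice
Method: repeatedly schedule the remaining task that has no remaining task required before it.
  Step 1: remaining {Kate, Mia, Leo, Dave, Alice, Pat}; every task except Mia still has a predecessor pending → schedule Mia.
  Step 2: remaining {Kate, Leo, Dave, Alice, Pat}; every task except Pat still has a predecessor pending → schedule Pat.
  Step 3: remaining {Kate, Leo, Dave, Alice}; every task except Kate still has a predecessor pending → schedule Kate.
  Step 4: remaining {Leo, Dave, Alice}; every task except Dave still has a predecessor pending → schedule Dave.
  Step 5: remaining {Leo, Alice}; every task except Leo still has a predecessor pending → schedule Leo.
  Step 6: only Alice remains → schedule Alice.
Resulting order:

Mia → Pat → Kate → Dave → Leo → Alice


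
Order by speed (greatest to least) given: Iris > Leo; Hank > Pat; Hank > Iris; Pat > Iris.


Constraints: Iris > Leo; Hank > Pat; Hank > Iris; Pat > Iris
Method: at each step, the next-highest is the one remaining person who never appears on the smaller side of a constraint between remaining people.
  Step 1: remaining {Leo, Pat, Iris, Hank}; on the smaller side: {Leo, Pat, Iris} → Hank is next (Hank > Pat; Hank > Iris).
  Step 2: remaining {Leo, Pat, Iris}; on the smaller side: {Leo, Iris} → Pat is next (Pat > Iris).
  Step 3: remaining {Leo, Iris}; on the smaller side: {Leo} → Iris is next (Iris > Leo).
  Step 4: only Leo remains → lowest.
Final ranking (highest to lowest):

Hank > Pat > Iris > Leo
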